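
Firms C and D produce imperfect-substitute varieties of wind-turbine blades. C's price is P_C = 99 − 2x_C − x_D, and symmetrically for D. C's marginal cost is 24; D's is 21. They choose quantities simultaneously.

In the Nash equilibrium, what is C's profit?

Firm C's profit: π = x_C(99 − 2x_C − x_D) − 24x_C.
∂π/∂x_C = 75 − 4x_C − x_D = 0 ⇒ x_C = 18.75 − 0.25x_D.
Similarly x_D = 19.5 − 0.25x_C.
Solving the two reaction functions simultaneously: (1 − (−0.25)(−0.25))x_C = 18.75 − 0.25·19.5, so 0.9375x_C = 13.875 and x_C = 14.8.
Then x_D = 19.5 − 0.25·14.8 = 15.8.
P_C = 99 − 2·14.8 − 15.8 = 53.6.
Profit = (53.6 − 24)·14.8 = 438.08.

438.08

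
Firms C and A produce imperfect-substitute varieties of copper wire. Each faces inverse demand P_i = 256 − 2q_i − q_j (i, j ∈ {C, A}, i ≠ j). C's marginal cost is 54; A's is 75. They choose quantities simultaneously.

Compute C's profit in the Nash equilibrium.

3494.48

Firm C's profit: π = q_C(256 − 2q_C − q_A) − 54q_C.
∂π/∂q_C = 202 − 4q_C − q_A = 0 ⇒ q_C = 50.5 − 0.25q_A.
Similarly q_A = 45.25 − 0.25q_C.
Substituting the second reaction function into the first: q_C = 50.5 − 0.25(45.25 − 0.25q_C), which gives 0.9375q_C = 39.1875 ⇒ q_C = 41.8.
Then q_A = 45.25 − 0.25·41.8 = 34.8.
P_C = 256 − 2·41.8 − 34.8 = 137.6.
Profit = (137.6 − 54)·41.8 = 3494.48.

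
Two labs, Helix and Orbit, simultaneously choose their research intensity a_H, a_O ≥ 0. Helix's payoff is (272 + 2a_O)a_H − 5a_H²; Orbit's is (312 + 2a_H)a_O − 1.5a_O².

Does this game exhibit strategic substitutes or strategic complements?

Expanding Helix's payoff: 272a_H + 2a_Oa_H − 5a_H².
∂π/∂a_H = 272 + 2a_O − 10a_H = 0, so a_H = 27.2 + 0.2a_O.
The best-response slope da_H/da_O = 0.2 > 0: the reaction function is upward-sloping, so the choices are strategic complements.

strategic complements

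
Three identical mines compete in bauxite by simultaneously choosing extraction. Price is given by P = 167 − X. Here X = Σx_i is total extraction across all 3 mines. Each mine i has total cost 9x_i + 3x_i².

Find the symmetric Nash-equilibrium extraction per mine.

A representative mine's profit is π_i = x_i(167 − X) − 9x_i − 3x_i², with X = x_i + Σ_{j≠i} x_j.
First-order condition: 158 − 8x_i − Σ_{j≠i} x_j = 0.
In a symmetric equilibrium every mine chooses the same x, so Σ_{j≠i} x_j = 2x. The condition becomes 158 − 10x = 0, giving x = 158/10 = 15.8.

15.8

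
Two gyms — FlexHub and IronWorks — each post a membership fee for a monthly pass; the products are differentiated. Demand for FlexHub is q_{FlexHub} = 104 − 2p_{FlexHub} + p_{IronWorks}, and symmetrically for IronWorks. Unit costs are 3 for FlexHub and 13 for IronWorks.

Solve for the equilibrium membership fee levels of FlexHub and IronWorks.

38, 42

FlexHub's profit: π = (p_{FlexHub} − 3)(104 − 2p_{FlexHub} + p_{IronWorks}).
∂π/∂p_{FlexHub} = 110 − 4p_{FlexHub} + p_{IronWorks} = 0 ⇒ p_{FlexHub} = 27.5 + 0.25p_{IronWorks}.
Similarly p_{IronWorks} = 32.5 + 0.25p_{FlexHub}.
Substituting the second reaction function into the first: p_{FlexHub} = 27.5 + 0.25(32.5 + 0.25p_{FlexHub}), which gives 0.9375p_{FlexHub} = 35.625 ⇒ p_{FlexHub} = 38.
Then p_{IronWorks} = 32.5 + 0.25·38 = 42.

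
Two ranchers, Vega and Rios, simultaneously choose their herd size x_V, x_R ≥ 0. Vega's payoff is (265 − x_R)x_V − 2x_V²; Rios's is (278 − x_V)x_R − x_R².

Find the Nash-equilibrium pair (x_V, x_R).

36, 121

Expanding Vega's payoff: 265x_V − x_Rx_V − 2x_V².
∂π/∂x_V = 265 − x_R − 4x_V = 0, so x_V = 66.25 − 0.25x_R.
Likewise for Rios: x_R = 139 − 0.5x_V.
Substituting the second reaction function into the first: x_V = 66.25 − 0.25(139 − 0.5x_V), which gives 0.875x_V = 31.5 ⇒ x_V = 36.
Then x_R = 139 − 0.5·36 = 121.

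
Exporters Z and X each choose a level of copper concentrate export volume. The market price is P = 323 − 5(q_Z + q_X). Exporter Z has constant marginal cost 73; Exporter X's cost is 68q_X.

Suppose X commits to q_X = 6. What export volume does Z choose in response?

Exporter Z's profit: π = q_Z(323 − 5(q_Z + q_X)) − 73q_Z.
∂π/∂q_Z = 250 − 10q_Z − 5q_X = 0, so q_Z = 25 − 0.5q_X.
At q_X = 6: q_Z = 25 − 0.5·6 = 22.

22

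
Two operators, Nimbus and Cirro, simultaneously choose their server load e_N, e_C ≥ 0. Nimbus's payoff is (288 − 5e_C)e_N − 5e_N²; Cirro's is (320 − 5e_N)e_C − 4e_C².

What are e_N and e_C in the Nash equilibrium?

Expanding Nimbus's payoff: 288e_N − 5e_Ce_N − 5e_N².
∂π/∂e_N = 288 − 5e_C − 10e_N = 0, so e_N = 28.8 − 0.5e_C.
Likewise for Cirro: e_C = 40 − 0.625e_N.
Plugging e_C into Nimbus's best response: e_N = 28.8 − 0.5(40 − 0.625e_N) ⇒ 0.6875e_N = 8.8, so e_N = 12.8.
Then e_C = 40 − 0.625·12.8 = 32.

12.8, 32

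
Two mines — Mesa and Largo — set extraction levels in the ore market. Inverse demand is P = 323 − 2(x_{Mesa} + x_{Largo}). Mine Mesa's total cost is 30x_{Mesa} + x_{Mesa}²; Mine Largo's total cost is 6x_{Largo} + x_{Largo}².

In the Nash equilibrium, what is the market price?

Mine Mesa's profit: π = x_{Mesa}(323 − 2(x_{Mesa} + x_{Largo})) − 30x_{Mesa} − x_{Mesa}².
∂π/∂x_{Mesa} = 293 − 6x_{Mesa} − 2x_{Largo} = 0, so x_{Mesa} = 293/6 − (1/3)x_{Largo}.
By the same steps for Largo: x_{Largo} = 317/6 − (1/3)x_{Mesa}.
Substituting the second reaction function into the first: x_{Mesa} = 293/6 − (1/3)(317/6 − (1/3)x_{Mesa}), which gives (8/9)x_{Mesa} = 281/9 ⇒ x_{Mesa} = 35.125.
Then x_{Largo} = 317/6 − (1/3)·35.125 = 41.125.
Equilibrium price: P = 323 − 2·76.25 = 170.5.

170.5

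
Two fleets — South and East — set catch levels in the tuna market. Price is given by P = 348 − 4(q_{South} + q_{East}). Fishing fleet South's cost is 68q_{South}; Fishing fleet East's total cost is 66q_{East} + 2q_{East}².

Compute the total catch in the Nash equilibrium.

42.1

Fishing fleet South's profit: π = q_{South}(348 − 4(q_{South} + q_{East})) − 68q_{South}.
∂π/∂q_{South} = 280 − 8q_{South} − 4q_{East} = 0, so q_{South} = 35 − 0.5q_{East}.
For East: ∂π/∂q_{East} = 282 − 12q_{East} − 4q_{South} = 0 ⇒ q_{East} = 23.5 − (1/3)q_{South}.
Solving the two reaction functions simultaneously: (1 − (−0.5)(−1/3))q_{South} = 35 − 0.5·23.5, so (5/6)q_{South} = 23.25 and q_{South} = 27.9.
Then q_{East} = 23.5 − (1/3)·27.9 = 14.2.
Total catch: 27.9 + 14.2 = 42.1.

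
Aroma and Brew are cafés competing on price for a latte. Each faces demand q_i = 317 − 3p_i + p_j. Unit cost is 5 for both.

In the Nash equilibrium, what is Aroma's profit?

11309.88

Aroma's profit: π = (p_{Aroma} − 5)(317 − 3p_{Aroma} + p_{Brew}).
∂π/∂p_{Aroma} = 332 − 6p_{Aroma} + p_{Brew} = 0 ⇒ p_{Aroma} = 166/3 + (1/6)p_{Brew}.
Setting p_{Aroma} = p_{Brew} in the reaction function: p_{Aroma} = 166/3 + (1/6)p_{Aroma}, so p_{Aroma} = (166/3) / (5/6) = 66.4.
q_{Aroma} = 317 − 3·66.4 + 66.4 = 184.2.
Profit = (66.4 − 5)·184.2 = 11309.88.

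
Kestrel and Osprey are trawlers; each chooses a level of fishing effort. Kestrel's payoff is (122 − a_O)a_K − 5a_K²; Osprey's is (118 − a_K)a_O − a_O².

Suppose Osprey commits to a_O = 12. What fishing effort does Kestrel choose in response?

Expanding Kestrel's payoff: 122a_K − a_Oa_K − 5a_K².
∂π/∂a_K = 122 − a_O − 10a_K = 0, so a_K = 12.2 − 0.1a_O.
At a_O = 12: a_K = 12.2 − 0.1·12 = 11.

11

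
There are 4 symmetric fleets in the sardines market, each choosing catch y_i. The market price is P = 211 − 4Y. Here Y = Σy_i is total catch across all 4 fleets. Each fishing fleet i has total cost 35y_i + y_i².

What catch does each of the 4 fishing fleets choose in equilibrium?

A representative fishing fleet's profit is π_i = y_i(211 − 4Y) − 35y_i − y_i², with Y = y_i + Σ_{j≠i} y_j.
First-order condition: 176 − 10y_i − 4Σ_{j≠i} y_j = 0.
With identical fishing fleets, set every y_j = y: then 176 − 10y − 12y = 0, i.e. y = 176/22 = 8.

8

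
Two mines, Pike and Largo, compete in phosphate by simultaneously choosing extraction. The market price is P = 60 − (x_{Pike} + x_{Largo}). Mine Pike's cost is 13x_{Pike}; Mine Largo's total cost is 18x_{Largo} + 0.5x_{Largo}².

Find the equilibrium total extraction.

27.2

Mine Pike's profit: π = x_{Pike}(60 − (x_{Pike} + x_{Largo})) − 13x_{Pike}.
∂π/∂x_{Pike} = 47 − 2x_{Pike} − x_{Largo} = 0, so x_{Pike} = 23.5 − 0.5x_{Largo}.
For Largo: ∂π/∂x_{Largo} = 42 − 3x_{Largo} − x_{Pike} = 0 ⇒ x_{Largo} = 14 − (1/3)x_{Pike}.
Solving the two reaction functions simultaneously: (1 − (−0.5)(−1/3))x_{Pike} = 23.5 − 0.5·14, so (5/6)x_{Pike} = 16.5 and x_{Pike} = 19.8.
Then x_{Largo} = 14 − (1/3)·19.8 = 7.4.
Total extraction: 19.8 + 7.4 = 27.2.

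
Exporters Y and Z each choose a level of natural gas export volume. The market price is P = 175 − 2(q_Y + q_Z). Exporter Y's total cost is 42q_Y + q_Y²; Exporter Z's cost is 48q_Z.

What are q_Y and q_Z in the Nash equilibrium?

13.9, 24.8

Exporter Y's profit: π = q_Y(175 − 2(q_Y + q_Z)) − 42q_Y − q_Y².
∂π/∂q_Y = 133 − 6q_Y − 2q_Z = 0, so q_Y = 133/6 − (1/3)q_Z.
For Z: ∂π/∂q_Z = 127 − 4q_Z − 2q_Y = 0 ⇒ q_Z = 31.75 − 0.5q_Y.
Plugging q_Z into Y's best response: q_Y = 133/6 − (1/3)(31.75 − 0.5q_Y) ⇒ (5/6)q_Y = 139/12, so q_Y = 13.9.
Then q_Z = 31.75 − 0.5·13.9 = 24.8.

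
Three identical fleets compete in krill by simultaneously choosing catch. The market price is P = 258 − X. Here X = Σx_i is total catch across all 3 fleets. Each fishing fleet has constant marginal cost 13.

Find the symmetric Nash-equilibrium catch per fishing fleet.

A representative fishing fleet's profit is π_i = x_i(258 − X) − 13x_i, with X = x_i + Σ_{j≠i} x_j.
First-order condition: 245 − 2x_i − Σ_{j≠i} x_j = 0.
Imposing symmetry (x_j = x for all j) turns Σ_{j≠i} x_j into 2x, so 245 = 4x and x = 61.25.

61.25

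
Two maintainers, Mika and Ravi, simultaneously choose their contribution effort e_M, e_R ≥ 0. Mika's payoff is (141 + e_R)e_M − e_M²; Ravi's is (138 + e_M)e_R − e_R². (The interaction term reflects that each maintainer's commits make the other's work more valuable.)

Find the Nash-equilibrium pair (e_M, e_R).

Expanding Mika's payoff: 141e_M + e_Re_M − e_M².
∂π/∂e_M = 141 + e_R − 2e_M = 0, so e_M = 70.5 + 0.5e_R.
Likewise for Ravi: e_R = 69 + 0.5e_M.
Solving the two reaction functions simultaneously: (1 − (0.5)(0.5))e_M = 70.5 + 0.5·69, so 0.75e_M = 105 and e_M = 140.
Then e_R = 69 + 0.5·140 = 139.

140, 139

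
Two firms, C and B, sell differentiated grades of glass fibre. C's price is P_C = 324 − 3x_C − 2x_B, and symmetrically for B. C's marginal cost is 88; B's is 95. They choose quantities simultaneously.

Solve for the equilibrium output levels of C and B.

Firm C's profit: π = x_C(324 − 3x_C − 2x_B) − 88x_C.
∂π/∂x_C = 236 − 6x_C − 2x_B = 0 ⇒ x_C = 118/3 − (1/3)x_B.
Similarly x_B = 229/6 − (1/3)x_C.
Plugging x_B into C's best response: x_C = 118/3 − (1/3)(229/6 − (1/3)x_C) ⇒ (8/9)x_C = 479/18, so x_C = 29.9375.
Then x_B = 229/6 − (1/3)·29.9375 = 28.1875.

29.9375, 28.1875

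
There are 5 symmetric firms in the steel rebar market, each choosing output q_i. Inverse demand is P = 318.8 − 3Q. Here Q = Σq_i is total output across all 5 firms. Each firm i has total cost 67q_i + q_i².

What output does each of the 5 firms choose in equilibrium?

12.59

A representative firm's profit is π_i = q_i(318.8 − 3Q) − 67q_i − q_i², with Q = q_i + Σ_{j≠i} q_j.
First-order condition: 251.8 − 8q_i − 3Σ_{j≠i} q_j = 0.
With identical firms, set every q_j = q: then 251.8 − 8q − 12q = 0, i.e. q = 251.8/20 = 12.59.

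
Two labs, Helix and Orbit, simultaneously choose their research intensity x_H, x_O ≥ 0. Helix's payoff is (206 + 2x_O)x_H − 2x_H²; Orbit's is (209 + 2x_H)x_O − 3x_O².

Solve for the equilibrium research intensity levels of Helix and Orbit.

82.7, 62.4

Expanding Helix's payoff: 206x_H + 2x_Ox_H − 2x_H².
∂π/∂x_H = 206 + 2x_O − 4x_H = 0, so x_H = 51.5 + 0.5x_O.
Likewise for Orbit: x_O = 209/6 + (1/3)x_H.
Substituting the second reaction function into the first: x_H = 51.5 + 0.5(209/6 + (1/3)x_H), which gives (5/6)x_H = 827/12 ⇒ x_H = 82.7.
Then x_O = 209/6 + (1/3)·82.7 = 62.4.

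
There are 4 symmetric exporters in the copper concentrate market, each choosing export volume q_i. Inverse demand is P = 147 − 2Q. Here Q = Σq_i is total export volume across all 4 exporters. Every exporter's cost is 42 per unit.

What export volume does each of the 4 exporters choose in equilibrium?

A representative exporter's profit is π_i = q_i(147 − 2Q) − 42q_i, with Q = q_i + Σ_{j≠i} q_j.
First-order condition: 105 − 4q_i − 2Σ_{j≠i} q_j = 0.
Imposing symmetry (q_j = q for all j) turns Σ_{j≠i} q_j into 3q, so 105 = 10q and q = 10.5.

10.5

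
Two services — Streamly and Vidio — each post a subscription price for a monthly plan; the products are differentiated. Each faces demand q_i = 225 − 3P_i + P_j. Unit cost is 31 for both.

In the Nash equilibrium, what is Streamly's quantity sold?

97.8

Streamly's profit: π = (P_{Streamly} − 31)(225 − 3P_{Streamly} + P_{Vidio}).
∂π/∂P_{Streamly} = 318 − 6P_{Streamly} + P_{Vidio} = 0 ⇒ P_{Streamly} = 53 + (1/6)P_{Vidio}.
Setting P_{Streamly} = P_{Vidio} in the reaction function: P_{Streamly} = 53 + (1/6)P_{Streamly}, so P_{Streamly} = 53 / (5/6) = 63.6.
q_{Streamly} = 225 − 3·63.6 + 63.6 = 97.8.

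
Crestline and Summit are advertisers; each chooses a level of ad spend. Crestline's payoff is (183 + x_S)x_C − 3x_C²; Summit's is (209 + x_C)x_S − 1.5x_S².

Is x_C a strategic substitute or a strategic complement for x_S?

strategic complements

Expanding Crestline's payoff: 183x_C + x_Sx_C − 3x_C².
∂π/∂x_C = 183 + x_S − 6x_C = 0, so x_C = 30.5 + (1/6)x_S.
The best-response slope dx_C/dx_S = 1/6 > 0: the reaction function is upward-sloping, so the choices are strategic complements.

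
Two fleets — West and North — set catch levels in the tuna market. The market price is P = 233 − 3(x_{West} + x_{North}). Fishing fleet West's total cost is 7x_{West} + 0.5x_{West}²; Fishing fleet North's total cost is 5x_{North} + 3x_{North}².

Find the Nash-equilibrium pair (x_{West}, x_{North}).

27.04, 12.24

Fishing fleet West's profit: π = x_{West}(233 − 3(x_{West} + x_{North})) − 7x_{West} − 0.5x_{West}².
∂π/∂x_{West} = 226 − 7x_{West} − 3x_{North} = 0, so x_{West} = 226/7 − (3/7)x_{North}.
For North: ∂π/∂x_{North} = 228 − 12x_{North} − 3x_{West} = 0 ⇒ x_{North} = 19 − 0.25x_{West}.
Substituting the second reaction function into the first: x_{West} = 226/7 − (3/7)(19 − 0.25x_{West}), which gives (25/28)x_{West} = 169/7 ⇒ x_{West} = 27.04.
Then x_{North} = 19 − 0.25·27.04 = 12.24.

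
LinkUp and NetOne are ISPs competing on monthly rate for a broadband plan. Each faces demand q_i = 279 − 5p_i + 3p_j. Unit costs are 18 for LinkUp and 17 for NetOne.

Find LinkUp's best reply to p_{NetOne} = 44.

50.1

LinkUp's profit: π = (p_{LinkUp} − 18)(279 − 5p_{LinkUp} + 3p_{NetOne}).
∂π/∂p_{LinkUp} = 369 − 10p_{LinkUp} + 3p_{NetOne} = 0 ⇒ p_{LinkUp} = 36.9 + 0.3p_{NetOne}.
At p_{NetOne} = 44: p_{LinkUp} = 36.9 + 0.3·44 = 50.1.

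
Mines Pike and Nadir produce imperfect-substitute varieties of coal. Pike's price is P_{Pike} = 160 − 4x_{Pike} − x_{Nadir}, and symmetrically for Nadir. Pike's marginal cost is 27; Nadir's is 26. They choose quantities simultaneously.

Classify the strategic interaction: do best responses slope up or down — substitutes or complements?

Mine Pike's profit: π = x_{Pike}(160 − 4x_{Pike} − x_{Nadir}) − 27x_{Pike}.
∂π/∂x_{Pike} = 133 − 8x_{Pike} − x_{Nadir} = 0 ⇒ x_{Pike} = 16.625 − 0.125x_{Nadir}.
The best-response slope dx_{Pike}/dx_{Nadir} = −0.125 < 0: the reaction function is downward-sloping, so the choices are strategic substitutes.

strategic substitutes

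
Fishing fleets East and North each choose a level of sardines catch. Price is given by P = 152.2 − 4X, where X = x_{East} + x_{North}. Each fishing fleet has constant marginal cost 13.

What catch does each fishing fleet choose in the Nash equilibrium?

Fishing fleet East's profit: π = x_{East}(152.2 − 4(x_{East} + x_{North})) − 13x_{East}.
∂π/∂x_{East} = 139.2 − 8x_{East} − 4x_{North} = 0, so x_{East} = 17.4 − 0.5x_{North}.
By symmetry x_{North} = x_{East}; substituting into the reaction function, 1.5x_{East} = 17.4 and x_{East} = 11.6.

11.6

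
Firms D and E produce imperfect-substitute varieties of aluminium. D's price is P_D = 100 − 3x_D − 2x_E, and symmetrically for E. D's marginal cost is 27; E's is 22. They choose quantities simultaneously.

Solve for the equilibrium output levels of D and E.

8.8125, 10.0625

Firm D's profit: π = x_D(100 − 3x_D − 2x_E) − 27x_D.
∂π/∂x_D = 73 − 6x_D − 2x_E = 0 ⇒ x_D = 73/6 − (1/3)x_E.
Similarly x_E = 13 − (1/3)x_D.
Plugging x_E into D's best response: x_D = 73/6 − (1/3)(13 − (1/3)x_D) ⇒ (8/9)x_D = 47/6, so x_D = 8.8125.
Then x_E = 13 − (1/3)·8.8125 = 10.0625.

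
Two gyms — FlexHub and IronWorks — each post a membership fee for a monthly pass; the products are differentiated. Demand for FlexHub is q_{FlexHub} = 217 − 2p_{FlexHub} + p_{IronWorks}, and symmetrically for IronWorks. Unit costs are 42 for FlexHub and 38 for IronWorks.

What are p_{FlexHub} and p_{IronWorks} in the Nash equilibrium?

99.8, 98.2

FlexHub's profit: π = (p_{FlexHub} − 42)(217 − 2p_{FlexHub} + p_{IronWorks}).
∂π/∂p_{FlexHub} = 301 − 4p_{FlexHub} + p_{IronWorks} = 0 ⇒ p_{FlexHub} = 75.25 + 0.25p_{IronWorks}.
Similarly p_{IronWorks} = 73.25 + 0.25p_{FlexHub}.
Substituting the second reaction function into the first: p_{FlexHub} = 75.25 + 0.25(73.25 + 0.25p_{FlexHub}), which gives 0.9375p_{FlexHub} = 93.5625 ⇒ p_{FlexHub} = 99.8.
Then p_{IronWorks} = 73.25 + 0.25·99.8 = 98.2.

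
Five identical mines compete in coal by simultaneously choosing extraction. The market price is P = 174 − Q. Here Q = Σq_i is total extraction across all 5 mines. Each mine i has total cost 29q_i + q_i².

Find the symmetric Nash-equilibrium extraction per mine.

A representative mine's profit is π_i = q_i(174 − Q) − 29q_i − q_i², with Q = q_i + Σ_{j≠i} q_j.
First-order condition: 145 − 4q_i − Σ_{j≠i} q_j = 0.
In a symmetric equilibrium every mine chooses the same q, so Σ_{j≠i} q_j = 4q. The condition becomes 145 − 8q = 0, giving q = 145/8 = 18.125.

18.125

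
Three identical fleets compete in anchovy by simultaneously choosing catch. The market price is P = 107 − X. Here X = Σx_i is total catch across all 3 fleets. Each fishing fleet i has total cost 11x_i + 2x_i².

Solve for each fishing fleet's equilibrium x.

A representative fishing fleet's profit is π_i = x_i(107 − X) − 11x_i − 2x_i², with X = x_i + Σ_{j≠i} x_j.
First-order condition: 96 − 6x_i − Σ_{j≠i} x_j = 0.
In a symmetric equilibrium every fishing fleet chooses the same x, so Σ_{j≠i} x_j = 2x. The condition becomes 96 − 8x = 0, giving x = 96/8 = 12.

12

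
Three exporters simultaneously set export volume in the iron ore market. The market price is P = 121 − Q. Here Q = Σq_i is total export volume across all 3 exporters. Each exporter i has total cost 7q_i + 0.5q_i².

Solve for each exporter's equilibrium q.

22.8

A representative exporter's profit is π_i = q_i(121 − Q) − 7q_i − 0.5q_i², with Q = q_i + Σ_{j≠i} q_j.
First-order condition: 114 − 3q_i − Σ_{j≠i} q_j = 0.
With identical exporters, set every q_j = q: then 114 − 3q − 2q = 0, i.e. q = 114/5 = 22.8.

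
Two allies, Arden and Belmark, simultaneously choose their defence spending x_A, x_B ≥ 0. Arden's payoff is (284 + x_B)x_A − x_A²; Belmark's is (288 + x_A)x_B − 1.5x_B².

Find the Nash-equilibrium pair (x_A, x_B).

Expanding Arden's payoff: 284x_A + x_Bx_A − x_A².
∂π/∂x_A = 284 + x_B − 2x_A = 0, so x_A = 142 + 0.5x_B.
Likewise for Belmark: x_B = 96 + (1/3)x_A.
Solving the two reaction functions simultaneously: (1 − (0.5)(1/3))x_A = 142 + 0.5·96, so (5/6)x_A = 190 and x_A = 228.
Then x_B = 96 + (1/3)·228 = 172.

228, 172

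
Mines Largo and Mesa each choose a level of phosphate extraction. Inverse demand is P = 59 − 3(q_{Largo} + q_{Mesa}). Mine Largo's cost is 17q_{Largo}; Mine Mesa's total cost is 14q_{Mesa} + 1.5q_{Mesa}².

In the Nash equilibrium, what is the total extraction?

Mine Largo's profit: π = q_{Largo}(59 − 3(q_{Largo} + q_{Mesa})) − 17q_{Largo}.
∂π/∂q_{Largo} = 42 − 6q_{Largo} − 3q_{Mesa} = 0, so q_{Largo} = 7 − 0.5q_{Mesa}.
For Mesa: ∂π/∂q_{Mesa} = 45 − 9q_{Mesa} − 3q_{Largo} = 0 ⇒ q_{Mesa} = 5 − (1/3)q_{Largo}.
Plugging q_{Mesa} into Largo's best response: q_{Largo} = 7 − 0.5(5 − (1/3)q_{Largo}) ⇒ (5/6)q_{Largo} = 4.5, so q_{Largo} = 5.4.
Then q_{Mesa} = 5 − (1/3)·5.4 = 3.2.
Total extraction: 5.4 + 3.2 = 8.6.

8.6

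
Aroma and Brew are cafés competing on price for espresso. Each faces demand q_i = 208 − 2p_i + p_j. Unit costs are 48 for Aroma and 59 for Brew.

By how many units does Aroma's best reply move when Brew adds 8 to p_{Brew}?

Aroma's profit: π = (p_{Aroma} − 48)(208 − 2p_{Aroma} + p_{Brew}).
∂π/∂p_{Aroma} = 304 − 4p_{Aroma} + p_{Brew} = 0 ⇒ p_{Aroma} = 76 + 0.25p_{Brew}.
The reaction-function slope is 0.25, so an 8-unit rise in p_{Brew} moves p_{Aroma} by 0.25 × 8 = 2. Aroma's best response rises — the actions are strategic complements.

2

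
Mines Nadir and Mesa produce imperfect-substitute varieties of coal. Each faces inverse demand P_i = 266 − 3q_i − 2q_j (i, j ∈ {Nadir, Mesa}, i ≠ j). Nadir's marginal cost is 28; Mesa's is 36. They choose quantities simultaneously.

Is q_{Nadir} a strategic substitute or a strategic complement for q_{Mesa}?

strategic substitutes

Mine Nadir's profit: π = q_{Nadir}(266 − 3q_{Nadir} − 2q_{Mesa}) − 28q_{Nadir}.
∂π/∂q_{Nadir} = 238 − 6q_{Nadir} − 2q_{Mesa} = 0 ⇒ q_{Nadir} = 119/3 − (1/3)q_{Mesa}.
The best-response slope dq_{Nadir}/dq_{Mesa} = −1/3 < 0: the reaction function is downward-sloping, so the choices are strategic substitutes.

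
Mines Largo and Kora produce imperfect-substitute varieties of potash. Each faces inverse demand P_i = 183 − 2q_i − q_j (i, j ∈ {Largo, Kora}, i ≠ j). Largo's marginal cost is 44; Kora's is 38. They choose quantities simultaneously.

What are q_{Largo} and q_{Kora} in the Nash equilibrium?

27.4, 29.4

Mine Largo's profit: π = q_{Largo}(183 − 2q_{Largo} − q_{Kora}) − 44q_{Largo}.
∂π/∂q_{Largo} = 139 − 4q_{Largo} − q_{Kora} = 0 ⇒ q_{Largo} = 34.75 − 0.25q_{Kora}.
Similarly q_{Kora} = 36.25 − 0.25q_{Largo}.
Solving the two reaction functions simultaneously: (1 − (−0.25)(−0.25))q_{Largo} = 34.75 − 0.25·36.25, so 0.9375q_{Largo} = 25.6875 and q_{Largo} = 27.4.
Then q_{Kora} = 36.25 − 0.25·27.4 = 29.4.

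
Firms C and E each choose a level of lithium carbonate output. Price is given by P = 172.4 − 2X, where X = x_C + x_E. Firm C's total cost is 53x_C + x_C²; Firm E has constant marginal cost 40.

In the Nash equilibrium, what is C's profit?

Firm C's profit: π = x_C(172.4 − 2(x_C + x_E)) − 53x_C − x_C².
∂π/∂x_C = 119.4 − 6x_C − 2x_E = 0, so x_C = 19.9 − (1/3)x_E.
For E: ∂π/∂x_E = 132.4 − 4x_E − 2x_C = 0 ⇒ x_E = 33.1 − 0.5x_C.
Solving the two reaction functions simultaneously: (1 − (−1/3)(−0.5))x_C = 19.9 − (1/3)·33.1, so (5/6)x_C = 133/15 and x_C = 10.64.
Then x_E = 33.1 − 0.5·10.64 = 27.78.
Price P = 172.4 − 2·38.42 = 95.56.
C's profit: (95.56 − 53)·10.64 − (10.64)² = 339.6288.

339.6288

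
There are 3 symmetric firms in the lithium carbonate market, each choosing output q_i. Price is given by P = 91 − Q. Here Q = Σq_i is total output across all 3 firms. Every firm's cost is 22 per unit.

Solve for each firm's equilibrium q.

17.25

A representative firm's profit is π_i = q_i(91 − Q) − 22q_i, with Q = q_i + Σ_{j≠i} q_j.
First-order condition: 69 − 2q_i − Σ_{j≠i} q_j = 0.
Imposing symmetry (q_j = q for all j) turns Σ_{j≠i} q_j into 2q, so 69 = 4q and q = 17.25.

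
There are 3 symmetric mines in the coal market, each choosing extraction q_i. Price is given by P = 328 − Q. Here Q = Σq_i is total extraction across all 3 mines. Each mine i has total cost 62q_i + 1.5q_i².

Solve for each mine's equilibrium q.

A representative mine's profit is π_i = q_i(328 − Q) − 62q_i − 1.5q_i², with Q = q_i + Σ_{j≠i} q_j.
First-order condition: 266 − 5q_i − Σ_{j≠i} q_j = 0.
In a symmetric equilibrium every mine chooses the same q, so Σ_{j≠i} q_j = 2q. The condition becomes 266 − 7q = 0, giving q = 266/7 = 38.

38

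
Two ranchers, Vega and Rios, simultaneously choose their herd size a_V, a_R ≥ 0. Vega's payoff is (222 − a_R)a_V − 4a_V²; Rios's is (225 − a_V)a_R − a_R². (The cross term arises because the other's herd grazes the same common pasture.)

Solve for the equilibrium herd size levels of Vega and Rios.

Expanding Vega's payoff: 222a_V − a_Ra_V − 4a_V².
∂π/∂a_V = 222 − a_R − 8a_V = 0, so a_V = 27.75 − 0.125a_R.
Likewise for Rios: a_R = 112.5 − 0.5a_V.
Plugging a_R into Vega's best response: a_V = 27.75 − 0.125(112.5 − 0.5a_V) ⇒ 0.9375a_V = 13.6875, so a_V = 14.6.
Then a_R = 112.5 − 0.5·14.6 = 105.2.

14.6, 105.2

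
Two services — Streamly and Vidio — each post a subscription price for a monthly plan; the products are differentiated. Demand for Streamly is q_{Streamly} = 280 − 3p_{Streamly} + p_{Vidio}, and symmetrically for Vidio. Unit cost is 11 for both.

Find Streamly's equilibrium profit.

Streamly's profit: π = (p_{Streamly} − 11)(280 − 3p_{Streamly} + p_{Vidio}).
∂π/∂p_{Streamly} = 313 − 6p_{Streamly} + p_{Vidio} = 0 ⇒ p_{Streamly} = 313/6 + (1/6)p_{Vidio}.
Setting p_{Streamly} = p_{Vidio} in the reaction function: p_{Streamly} = 313/6 + (1/6)p_{Streamly}, so p_{Streamly} = (313/6) / (5/6) = 62.6.
q_{Streamly} = 280 − 3·62.6 + 62.6 = 154.8.
Profit = (62.6 − 11)·154.8 = 7987.68.

7987.68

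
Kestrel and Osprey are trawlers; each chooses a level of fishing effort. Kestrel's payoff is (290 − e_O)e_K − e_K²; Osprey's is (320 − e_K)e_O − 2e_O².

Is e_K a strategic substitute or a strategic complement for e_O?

Expanding Kestrel's payoff: 290e_K − e_Oe_K − e_K².
∂π/∂e_K = 290 − e_O − 2e_K = 0, so e_K = 145 − 0.5e_O.
The best-response slope de_K/de_O = −0.5 < 0: the reaction function is downward-sloping, so the choices are strategic substitutes.

strategic substitutes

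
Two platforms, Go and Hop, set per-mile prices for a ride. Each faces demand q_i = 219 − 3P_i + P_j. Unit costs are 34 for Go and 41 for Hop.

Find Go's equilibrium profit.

2845.92

Go's profit: π = (P_{Go} − 34)(219 − 3P_{Go} + P_{Hop}).
∂π/∂P_{Go} = 321 − 6P_{Go} + P_{Hop} = 0 ⇒ P_{Go} = 53.5 + (1/6)P_{Hop}.
Similarly P_{Hop} = 57 + (1/6)P_{Go}.
Solving the two reaction functions simultaneously: (1 − (1/6)(1/6))P_{Go} = 53.5 + (1/6)·57, so (35/36)P_{Go} = 63 and P_{Go} = 64.8.
Then P_{Hop} = 57 + (1/6)·64.8 = 67.8.
q_{Go} = 219 − 3·64.8 + 67.8 = 92.4.
Profit = (64.8 − 34)·92.4 = 2845.92.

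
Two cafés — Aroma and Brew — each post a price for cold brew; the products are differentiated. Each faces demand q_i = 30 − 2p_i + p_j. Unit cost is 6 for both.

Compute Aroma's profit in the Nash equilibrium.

Aroma's profit: π = (p_{Aroma} − 6)(30 − 2p_{Aroma} + p_{Brew}).
∂π/∂p_{Aroma} = 42 − 4p_{Aroma} + p_{Brew} = 0 ⇒ p_{Aroma} = 10.5 + 0.25p_{Brew}.
By symmetry p_{Brew} = p_{Aroma}; substituting into the reaction function, 0.75p_{Aroma} = 10.5 and p_{Aroma} = 14.
q_{Aroma} = 30 − 2·14 + 14 = 16.
Profit = (14 − 6)·16 = 128.

128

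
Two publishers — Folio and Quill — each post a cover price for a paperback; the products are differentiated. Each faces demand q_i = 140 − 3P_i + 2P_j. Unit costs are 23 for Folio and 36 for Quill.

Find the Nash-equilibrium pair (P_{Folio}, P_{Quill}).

Folio's profit: π = (P_{Folio} − 23)(140 − 3P_{Folio} + 2P_{Quill}).
∂π/∂P_{Folio} = 209 − 6P_{Folio} + 2P_{Quill} = 0 ⇒ P_{Folio} = 209/6 + (1/3)P_{Quill}.
Similarly P_{Quill} = 124/3 + (1/3)P_{Folio}.
Solving the two reaction functions simultaneously: (1 − (1/3)(1/3))P_{Folio} = 209/6 + (1/3)·(124/3), so (8/9)P_{Folio} = 875/18 and P_{Folio} = 54.6875.
Then P_{Quill} = 124/3 + (1/3)·54.6875 = 59.5625.

54.6875, 59.5625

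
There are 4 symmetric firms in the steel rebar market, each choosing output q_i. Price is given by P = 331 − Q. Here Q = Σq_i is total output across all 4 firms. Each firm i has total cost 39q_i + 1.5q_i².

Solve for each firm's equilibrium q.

A representative firm's profit is π_i = q_i(331 − Q) − 39q_i − 1.5q_i², with Q = q_i + Σ_{j≠i} q_j.
First-order condition: 292 − 5q_i − Σ_{j≠i} q_j = 0.
In a symmetric equilibrium every firm chooses the same q, so Σ_{j≠i} q_j = 3q. The condition becomes 292 − 8q = 0, giving q = 292/8 = 36.5.

36.5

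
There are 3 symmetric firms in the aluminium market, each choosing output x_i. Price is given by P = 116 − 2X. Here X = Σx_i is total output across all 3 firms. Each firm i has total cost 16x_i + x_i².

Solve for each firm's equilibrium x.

A representative firm's profit is π_i = x_i(116 − 2X) − 16x_i − x_i², with X = x_i + Σ_{j≠i} x_j.
First-order condition: 100 − 6x_i − 2Σ_{j≠i} x_j = 0.
In a symmetric equilibrium every firm chooses the same x, so Σ_{j≠i} x_j = 2x. The condition becomes 100 − 10x = 0, giving x = 100/10 = 10.

10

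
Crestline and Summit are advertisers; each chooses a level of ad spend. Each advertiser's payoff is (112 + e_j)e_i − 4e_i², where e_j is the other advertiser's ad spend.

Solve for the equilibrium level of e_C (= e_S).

Crestline's payoff is (112 + e_S)e_C − 4e_C².
∂π/∂e_C = 112 + e_S − 8e_C = 0, so e_C = 14 + 0.125e_S.
By symmetry e_S = e_C; substituting into the reaction function, 0.875e_C = 14 and e_C = 16.

16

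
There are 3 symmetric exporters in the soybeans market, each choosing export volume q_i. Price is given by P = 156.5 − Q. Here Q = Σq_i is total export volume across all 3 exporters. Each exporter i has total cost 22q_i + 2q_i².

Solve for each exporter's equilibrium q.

16.8125

A representative exporter's profit is π_i = q_i(156.5 − Q) − 22q_i − 2q_i², with Q = q_i + Σ_{j≠i} q_j.
First-order condition: 134.5 − 6q_i − Σ_{j≠i} q_j = 0.
Imposing symmetry (q_j = q for all j) turns Σ_{j≠i} q_j into 2q, so 134.5 = 8q and q = 16.8125.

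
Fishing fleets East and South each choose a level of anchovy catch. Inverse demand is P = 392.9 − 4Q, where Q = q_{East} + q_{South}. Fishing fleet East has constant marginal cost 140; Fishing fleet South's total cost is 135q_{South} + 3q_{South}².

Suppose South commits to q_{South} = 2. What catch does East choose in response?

30.6125

Fishing fleet East's profit: π = q_{East}(392.9 − 4(q_{East} + q_{South})) − 140q_{East}.
∂π/∂q_{East} = 252.9 − 8q_{East} − 4q_{South} = 0, so q_{East} = 31.6125 − 0.5q_{South}.
At q_{South} = 2: q_{East} = 31.6125 − 0.5·2 = 30.6125.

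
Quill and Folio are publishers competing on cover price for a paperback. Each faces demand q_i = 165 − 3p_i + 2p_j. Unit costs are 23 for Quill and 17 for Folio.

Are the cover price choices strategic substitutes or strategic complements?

Quill's profit: π = (p_{Quill} − 23)(165 − 3p_{Quill} + 2p_{Folio}).
∂π/∂p_{Quill} = 234 − 6p_{Quill} + 2p_{Folio} = 0 ⇒ p_{Quill} = 39 + (1/3)p_{Folio}.
The best-response slope dp_{Quill}/dp_{Folio} = 1/3 > 0: the reaction function is upward-sloping, so the choices are strategic complements.

strategic complements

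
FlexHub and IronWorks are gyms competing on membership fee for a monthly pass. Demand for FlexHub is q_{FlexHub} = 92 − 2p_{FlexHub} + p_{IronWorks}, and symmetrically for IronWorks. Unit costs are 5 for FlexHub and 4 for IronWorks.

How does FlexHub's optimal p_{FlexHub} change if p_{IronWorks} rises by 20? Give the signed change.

FlexHub's profit: π = (p_{FlexHub} − 5)(92 − 2p_{FlexHub} + p_{IronWorks}).
∂π/∂p_{FlexHub} = 102 − 4p_{FlexHub} + p_{IronWorks} = 0 ⇒ p_{FlexHub} = 25.5 + 0.25p_{IronWorks}.
The reaction-function slope is 0.25, so a 20-unit rise in p_{IronWorks} moves p_{FlexHub} by 0.25 × 20 = 5. FlexHub's best response rises — the actions are strategic complements.

5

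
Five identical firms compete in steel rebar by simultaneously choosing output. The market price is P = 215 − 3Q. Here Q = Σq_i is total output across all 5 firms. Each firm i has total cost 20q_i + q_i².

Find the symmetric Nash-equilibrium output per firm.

A representative firm's profit is π_i = q_i(215 − 3Q) − 20q_i − q_i², with Q = q_i + Σ_{j≠i} q_j.
First-order condition: 195 − 8q_i − 3Σ_{j≠i} q_j = 0.
Imposing symmetry (q_j = q for all j) turns Σ_{j≠i} q_j into 4q, so 195 = 20q and q = 9.75.

9.75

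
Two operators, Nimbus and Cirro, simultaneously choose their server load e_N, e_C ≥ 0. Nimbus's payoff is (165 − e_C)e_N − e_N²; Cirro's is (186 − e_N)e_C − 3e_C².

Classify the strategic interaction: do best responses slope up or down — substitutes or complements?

strategic substitutes

Expanding Nimbus's payoff: 165e_N − e_Ce_N − e_N².
∂π/∂e_N = 165 − e_C − 2e_N = 0, so e_N = 82.5 − 0.5e_C.
The best-response slope de_N/de_C = −0.5 < 0: the reaction function is downward-sloping, so the choices are strategic substitutes.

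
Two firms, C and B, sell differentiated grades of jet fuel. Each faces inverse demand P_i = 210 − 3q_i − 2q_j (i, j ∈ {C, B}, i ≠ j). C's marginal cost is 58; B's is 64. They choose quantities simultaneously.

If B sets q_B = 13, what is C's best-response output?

21

Firm C's profit: π = q_C(210 − 3q_C − 2q_B) − 58q_C.
∂π/∂q_C = 152 − 6q_C − 2q_B = 0 ⇒ q_C = 76/3 − (1/3)q_B.
At q_B = 13: q_C = 76/3 − (1/3)·13 = 21.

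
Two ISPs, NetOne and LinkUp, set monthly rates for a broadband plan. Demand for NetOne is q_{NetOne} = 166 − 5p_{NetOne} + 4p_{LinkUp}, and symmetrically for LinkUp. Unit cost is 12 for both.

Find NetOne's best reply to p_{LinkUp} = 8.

25.8

NetOne's profit: π = (p_{NetOne} − 12)(166 − 5p_{NetOne} + 4p_{LinkUp}).
∂π/∂p_{NetOne} = 226 − 10p_{NetOne} + 4p_{LinkUp} = 0 ⇒ p_{NetOne} = 22.6 + 0.4p_{LinkUp}.
At p_{LinkUp} = 8: p_{NetOne} = 22.6 + 0.4·8 = 25.8.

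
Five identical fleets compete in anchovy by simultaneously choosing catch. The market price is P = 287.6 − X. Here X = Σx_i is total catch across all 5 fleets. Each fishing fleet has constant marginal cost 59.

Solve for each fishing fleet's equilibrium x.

38.1

A representative fishing fleet's profit is π_i = x_i(287.6 − X) − 59x_i, with X = x_i + Σ_{j≠i} x_j.
First-order condition: 228.6 − 2x_i − Σ_{j≠i} x_j = 0.
With identical fishing fleets, set every x_j = x: then 228.6 − 2x − 4x = 0, i.e. x = 228.6/6 = 38.1.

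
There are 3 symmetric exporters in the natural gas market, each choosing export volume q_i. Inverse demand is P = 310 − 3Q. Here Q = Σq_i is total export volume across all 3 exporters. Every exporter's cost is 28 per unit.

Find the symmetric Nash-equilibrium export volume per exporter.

A representative exporter's profit is π_i = q_i(310 − 3Q) − 28q_i, with Q = q_i + Σ_{j≠i} q_j.
First-order condition: 282 − 6q_i − 3Σ_{j≠i} q_j = 0.
In a symmetric equilibrium every exporter chooses the same q, so Σ_{j≠i} q_j = 2q. The condition becomes 282 − 12q = 0, giving q = 282/12 = 23.5.

23.5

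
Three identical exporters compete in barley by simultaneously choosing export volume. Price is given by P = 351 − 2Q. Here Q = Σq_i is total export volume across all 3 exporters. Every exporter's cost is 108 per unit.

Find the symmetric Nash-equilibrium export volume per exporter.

A representative exporter's profit is π_i = q_i(351 − 2Q) − 108q_i, with Q = q_i + Σ_{j≠i} q_j.
First-order condition: 243 − 4q_i − 2Σ_{j≠i} q_j = 0.
In a symmetric equilibrium every exporter chooses the same q, so Σ_{j≠i} q_j = 2q. The condition becomes 243 − 8q = 0, giving q = 243/8 = 30.375.

30.375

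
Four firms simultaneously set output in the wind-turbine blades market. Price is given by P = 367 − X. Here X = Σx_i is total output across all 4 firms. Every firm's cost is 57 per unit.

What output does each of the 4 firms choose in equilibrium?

62

A representative firm's profit is π_i = x_i(367 − X) − 57x_i, with X = x_i + Σ_{j≠i} x_j.
First-order condition: 310 − 2x_i − Σ_{j≠i} x_j = 0.
In a symmetric equilibrium every firm chooses the same x, so Σ_{j≠i} x_j = 3x. The condition becomes 310 − 5x = 0, giving x = 310/5 = 62.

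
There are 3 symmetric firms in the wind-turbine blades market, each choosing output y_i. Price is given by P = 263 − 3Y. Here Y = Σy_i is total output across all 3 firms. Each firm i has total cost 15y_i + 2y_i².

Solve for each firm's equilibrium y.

A representative firm's profit is π_i = y_i(263 − 3Y) − 15y_i − 2y_i², with Y = y_i + Σ_{j≠i} y_j.
First-order condition: 248 − 10y_i − 3Σ_{j≠i} y_j = 0.
In a symmetric equilibrium every firm chooses the same y, so Σ_{j≠i} y_j = 2y. The condition becomes 248 − 16y = 0, giving y = 248/16 = 15.5.

15.5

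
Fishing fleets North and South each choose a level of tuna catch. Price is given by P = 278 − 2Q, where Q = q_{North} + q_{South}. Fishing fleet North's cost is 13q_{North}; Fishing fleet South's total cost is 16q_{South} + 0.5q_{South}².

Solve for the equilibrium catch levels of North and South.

Fishing fleet North's profit: π = q_{North}(278 − 2(q_{North} + q_{South})) − 13q_{North}.
∂π/∂q_{North} = 265 − 4q_{North} − 2q_{South} = 0, so q_{North} = 66.25 − 0.5q_{South}.
For South: ∂π/∂q_{South} = 262 − 5q_{South} − 2q_{North} = 0 ⇒ q_{South} = 52.4 − 0.4q_{North}.
Substituting the second reaction function into the first: q_{North} = 66.25 − 0.5(52.4 − 0.4q_{North}), which gives 0.8q_{North} = 40.05 ⇒ q_{North} = 50.0625.
Then q_{South} = 52.4 − 0.4·50.0625 = 32.375.

50.0625, 32.375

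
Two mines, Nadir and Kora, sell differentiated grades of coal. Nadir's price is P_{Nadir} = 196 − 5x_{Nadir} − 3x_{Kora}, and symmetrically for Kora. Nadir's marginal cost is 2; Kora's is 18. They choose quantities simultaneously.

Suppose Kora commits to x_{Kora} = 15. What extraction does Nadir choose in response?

14.9

Mine Nadir's profit: π = x_{Nadir}(196 − 5x_{Nadir} − 3x_{Kora}) − 2x_{Nadir}.
∂π/∂x_{Nadir} = 194 − 10x_{Nadir} − 3x_{Kora} = 0 ⇒ x_{Nadir} = 19.4 − 0.3x_{Kora}.
At x_{Kora} = 15: x_{Nadir} = 19.4 − 0.3·15 = 14.9.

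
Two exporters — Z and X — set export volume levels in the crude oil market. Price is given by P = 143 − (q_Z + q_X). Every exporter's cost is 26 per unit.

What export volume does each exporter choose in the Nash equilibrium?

Exporter Z's profit: π = q_Z(143 − (q_Z + q_X)) − 26q_Z.
∂π/∂q_Z = 117 − 2q_Z − q_X = 0, so q_Z = 58.5 − 0.5q_X.
The game is symmetric, so in equilibrium q_X = q_Z: the reaction function gives 1.5q_Z = 58.5, hence q_Z = 39.

39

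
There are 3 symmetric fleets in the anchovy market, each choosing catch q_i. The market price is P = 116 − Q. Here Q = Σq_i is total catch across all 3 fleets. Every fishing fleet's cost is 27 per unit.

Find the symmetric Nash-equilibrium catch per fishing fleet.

22.25

A representative fishing fleet's profit is π_i = q_i(116 − Q) − 27q_i, with Q = q_i + Σ_{j≠i} q_j.
First-order condition: 89 − 2q_i − Σ_{j≠i} q_j = 0.
Imposing symmetry (q_j = q for all j) turns Σ_{j≠i} q_j into 2q, so 89 = 4q and q = 22.25.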